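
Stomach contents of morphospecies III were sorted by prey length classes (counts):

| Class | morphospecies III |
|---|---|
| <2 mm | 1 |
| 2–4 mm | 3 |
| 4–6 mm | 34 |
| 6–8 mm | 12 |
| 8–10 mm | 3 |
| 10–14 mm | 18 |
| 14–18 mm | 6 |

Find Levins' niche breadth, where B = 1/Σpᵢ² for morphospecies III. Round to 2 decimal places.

Proportions for morphospecies III (n=77): 1/77=0.0130, 3/77=0.0390, 34/77=0.4416, 12/77=0.1558, 3/77=0.0390, 18/77=0.2338, 6/77=0.0779
Σpᵢ² = 0.0130² + 0.0390² + 0.4416² + 0.1558² + 0.0390² + 0.2338² + 0.0779² = 0.000169 + 0.001521 + 0.195011 + 0.024274 + 0.001521 + 0.054662 + 0.006068 = 0.283226
B = 1 / 0.283226 = 3.5307

3.53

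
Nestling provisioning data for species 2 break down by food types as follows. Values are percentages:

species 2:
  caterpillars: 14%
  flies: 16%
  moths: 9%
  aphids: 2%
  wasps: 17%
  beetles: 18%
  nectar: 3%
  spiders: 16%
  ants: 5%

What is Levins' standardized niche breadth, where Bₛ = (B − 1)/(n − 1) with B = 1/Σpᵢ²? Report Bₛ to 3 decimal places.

Convert percentages to proportions (divide by 100).
Σpᵢ² = 0.14² + 0.16² + 0.09² + 0.02² + 0.17² + 0.18² + 0.03² + 0.16² + 0.05² = 0.0196 + 0.0256 + 0.0081 + 0.0004 + 0.0289 + 0.0324 + 0.0009 + 0.0256 + 0.0025 = 0.1440
B = 1 / 0.1440 = 6.94444
Bₛ = (B − 1)/(n − 1) = (6.94444 − 1)/(9 − 1) = 5.94444/8 = 0.74306

0.743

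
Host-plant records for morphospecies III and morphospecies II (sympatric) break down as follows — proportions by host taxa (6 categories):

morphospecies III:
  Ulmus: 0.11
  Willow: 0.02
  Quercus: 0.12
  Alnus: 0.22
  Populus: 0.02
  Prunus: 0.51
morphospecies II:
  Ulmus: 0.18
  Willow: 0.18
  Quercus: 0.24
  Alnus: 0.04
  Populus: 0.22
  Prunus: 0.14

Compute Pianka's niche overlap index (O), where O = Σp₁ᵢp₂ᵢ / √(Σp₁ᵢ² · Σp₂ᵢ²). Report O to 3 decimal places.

Σ p₁ᵢp₂ᵢ = 0.0198 + 0.0036 + 0.0288 + 0.0088 + 0.0044 + 0.0714 = 0.1368
Σp_1ᵢ² = 0.11² + 0.02² + 0.12² + 0.22² + 0.02² + 0.51² = 0.0121 + 0.0004 + 0.0144 + 0.0484 + 0.0004 + 0.2601 = 0.3358
Σp_2ᵢ² = 0.18² + 0.18² + 0.24² + 0.04² + 0.22² + 0.14² = 0.0324 + 0.0324 + 0.0576 + 0.0016 + 0.0484 + 0.0196 = 0.1920
O = 0.1368 / √(0.3358 × 0.1920) = 0.1368 / 0.253917 = 0.53876

0.539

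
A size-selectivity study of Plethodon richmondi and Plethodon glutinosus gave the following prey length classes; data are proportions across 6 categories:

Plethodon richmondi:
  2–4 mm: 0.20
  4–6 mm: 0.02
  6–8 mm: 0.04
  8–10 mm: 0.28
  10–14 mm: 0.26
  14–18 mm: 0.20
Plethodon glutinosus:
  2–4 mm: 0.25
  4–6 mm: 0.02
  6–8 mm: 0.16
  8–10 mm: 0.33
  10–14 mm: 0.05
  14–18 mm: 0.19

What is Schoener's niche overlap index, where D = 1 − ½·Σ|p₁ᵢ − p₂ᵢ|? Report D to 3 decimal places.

0.780

Σ|p₁ᵢ − p₂ᵢ| = 0.05 + 0.00 + 0.12 + 0.05 + 0.21 + 0.01 = 0.44
D = 1 − ½ × 0.44 = 1 − 0.220 = 0.78000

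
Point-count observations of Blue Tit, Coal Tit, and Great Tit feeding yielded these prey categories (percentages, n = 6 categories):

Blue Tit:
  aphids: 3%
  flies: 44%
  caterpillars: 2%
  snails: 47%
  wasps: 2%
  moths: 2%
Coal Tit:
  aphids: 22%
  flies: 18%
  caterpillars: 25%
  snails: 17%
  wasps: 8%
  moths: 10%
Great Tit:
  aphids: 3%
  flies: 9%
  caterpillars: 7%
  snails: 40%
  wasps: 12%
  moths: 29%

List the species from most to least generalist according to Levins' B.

Convert percentages to proportions (divide by 100).
Σp_Blueᵢ² = 0.03² + 0.44² + 0.02² + 0.47² + 0.02² + 0.02² = 0.0009 + 0.1936 + 0.0004 + 0.2209 + 0.0004 + 0.0004 = 0.4166
B_Blue = 1 / 0.4166 = 2.4004
Σp_Coalᵢ² = 0.22² + 0.18² + 0.25² + 0.17² + 0.08² + 0.10² = 0.0484 + 0.0324 + 0.0625 + 0.0289 + 0.0064 + 0.0100 = 0.1886
B_Coal = 1 / 0.1886 = 5.3022
Σp_Greaᵢ² = 0.03² + 0.09² + 0.07² + 0.40² + 0.12² + 0.29² = 0.0009 + 0.0081 + 0.0049 + 0.1600 + 0.0144 + 0.0841 = 0.2724
B_Grea = 1 / 0.2724 = 3.6711
Ranking by B (broadest → narrowest): Coal Tit (5.30) > Great Tit (3.67) > Blue Tit (2.40)

Coal Tit > Great Tit > Blue Tit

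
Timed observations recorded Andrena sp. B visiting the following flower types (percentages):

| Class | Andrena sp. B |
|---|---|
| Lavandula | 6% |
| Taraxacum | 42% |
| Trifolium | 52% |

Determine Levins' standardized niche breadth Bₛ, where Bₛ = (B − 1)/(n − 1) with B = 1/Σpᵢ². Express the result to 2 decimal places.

0.61

Convert percentages to proportions (divide by 100).
Σpᵢ² = 0.06² + 0.42² + 0.52² = 0.0036 + 0.1764 + 0.2704 = 0.4504
B = 1 / 0.4504 = 2.2202
Bₛ = (B − 1)/(n − 1) = (2.2202 − 1)/(3 − 1) = 1.2202/2 = 0.6101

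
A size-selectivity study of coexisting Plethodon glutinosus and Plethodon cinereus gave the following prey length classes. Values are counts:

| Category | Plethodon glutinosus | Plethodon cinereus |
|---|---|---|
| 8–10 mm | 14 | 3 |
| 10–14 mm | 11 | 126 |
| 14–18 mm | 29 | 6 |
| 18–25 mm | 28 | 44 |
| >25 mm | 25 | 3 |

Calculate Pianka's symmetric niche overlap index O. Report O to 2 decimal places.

0.43

Proportions for Plethodon glutinosus (n=107): 14/107=0.1308, 11/107=0.1028, 29/107=0.2710, 28/107=0.2617, 25/107=0.2336
Proportions for Plethodon cinereus (n=182): 3/182=0.0165, 126/182=0.6923, 6/182=0.0330, 44/182=0.2418, 3/182=0.0165
Σ p₁ᵢp₂ᵢ = 0.002158 + 0.071168 + 0.008943 + 0.063279 + 0.003854 = 0.149402
Σp_1ᵢ² = 0.1308² + 0.1028² + 0.2710² + 0.2617² + 0.2336² = 0.017109 + 0.010568 + 0.073441 + 0.068487 + 0.054569 = 0.224174
Σp_2ᵢ² = 0.0165² + 0.6923² + 0.0330² + 0.2418² + 0.0165² = 0.000272 + 0.479279 + 0.001089 + 0.058467 + 0.000272 = 0.539379
O = 0.149402 / √(0.224174 × 0.539379) = 0.149402 / 0.3477280 = 0.4297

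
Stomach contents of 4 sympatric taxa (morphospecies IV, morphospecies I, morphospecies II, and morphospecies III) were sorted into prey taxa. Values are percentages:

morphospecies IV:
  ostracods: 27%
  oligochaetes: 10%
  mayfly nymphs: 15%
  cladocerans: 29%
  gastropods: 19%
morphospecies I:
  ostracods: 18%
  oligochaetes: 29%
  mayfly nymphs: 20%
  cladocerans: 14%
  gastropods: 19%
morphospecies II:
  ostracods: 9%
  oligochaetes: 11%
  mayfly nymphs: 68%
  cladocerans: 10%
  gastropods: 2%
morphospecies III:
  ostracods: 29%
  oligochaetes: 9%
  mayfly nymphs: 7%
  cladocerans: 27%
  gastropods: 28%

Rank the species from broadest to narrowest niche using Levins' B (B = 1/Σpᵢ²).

morphospecies I > morphospecies IV > morphospecies III > morphospecies II

Convert percentages to proportions (divide by 100).
Σp_IVᵢ² = 0.27² + 0.10² + 0.15² + 0.29² + 0.19² = 0.0729 + 0.0100 + 0.0225 + 0.0841 + 0.0361 = 0.2256
B_IV = 1 / 0.2256 = 4.4326
Σp_Iᵢ² = 0.18² + 0.29² + 0.20² + 0.14² + 0.19² = 0.0324 + 0.0841 + 0.0400 + 0.0196 + 0.0361 = 0.2122
B_I = 1 / 0.2122 = 4.7125
Σp_IIᵢ² = 0.09² + 0.11² + 0.68² + 0.10² + 0.02² = 0.0081 + 0.0121 + 0.4624 + 0.0100 + 0.0004 = 0.4930
B_II = 1 / 0.4930 = 2.0284
Σp_IIIᵢ² = 0.29² + 0.09² + 0.07² + 0.27² + 0.28² = 0.0841 + 0.0081 + 0.0049 + 0.0729 + 0.0784 = 0.2484
B_III = 1 / 0.2484 = 4.0258
Ranking by B (broadest → narrowest): morphospecies I (4.71) > morphospecies IV (4.43) > morphospecies III (4.03) > morphospecies II (2.03)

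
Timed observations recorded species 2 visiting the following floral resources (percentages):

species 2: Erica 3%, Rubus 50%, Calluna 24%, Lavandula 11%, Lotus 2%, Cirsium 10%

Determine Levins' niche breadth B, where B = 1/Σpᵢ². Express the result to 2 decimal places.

3.02

Convert percentages to proportions (divide by 100).
Σpᵢ² = 0.03² + 0.50² + 0.24² + 0.11² + 0.02² + 0.10² = 0.0009 + 0.2500 + 0.0576 + 0.0121 + 0.0004 + 0.0100 = 0.3310
B = 1 / 0.3310 = 3.0211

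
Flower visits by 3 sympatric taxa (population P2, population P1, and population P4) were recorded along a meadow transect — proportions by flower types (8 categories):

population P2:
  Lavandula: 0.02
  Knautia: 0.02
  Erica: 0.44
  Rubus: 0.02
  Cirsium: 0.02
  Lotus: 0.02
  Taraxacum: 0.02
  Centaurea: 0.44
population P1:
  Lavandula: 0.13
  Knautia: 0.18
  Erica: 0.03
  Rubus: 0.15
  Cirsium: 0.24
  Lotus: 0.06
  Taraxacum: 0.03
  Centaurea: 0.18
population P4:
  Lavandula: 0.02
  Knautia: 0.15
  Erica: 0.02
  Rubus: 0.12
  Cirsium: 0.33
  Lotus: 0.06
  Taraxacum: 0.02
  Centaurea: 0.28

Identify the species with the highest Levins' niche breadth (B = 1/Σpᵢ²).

Σp_P2ᵢ² = 0.02² + 0.02² + 0.44² + 0.02² + 0.02² + 0.02² + 0.02² + 0.44² = 0.0004 + 0.0004 + 0.1936 + 0.0004 + 0.0004 + 0.0004 + 0.0004 + 0.1936 = 0.3896
B_P2 = 1 / 0.3896 = 2.5667
Σp_P1ᵢ² = 0.13² + 0.18² + 0.03² + 0.15² + 0.24² + 0.06² + 0.03² + 0.18² = 0.0169 + 0.0324 + 0.0009 + 0.0225 + 0.0576 + 0.0036 + 0.0009 + 0.0324 = 0.1672
B_P1 = 1 / 0.1672 = 5.9809
Σp_P4ᵢ² = 0.02² + 0.15² + 0.02² + 0.12² + 0.33² + 0.06² + 0.02² + 0.28² = 0.0004 + 0.0225 + 0.0004 + 0.0144 + 0.1089 + 0.0036 + 0.0004 + 0.0784 = 0.2290
B_P4 = 1 / 0.2290 = 4.3668
Highest B → broadest niche (most generalist): population P1 (B = 5.98).

population P1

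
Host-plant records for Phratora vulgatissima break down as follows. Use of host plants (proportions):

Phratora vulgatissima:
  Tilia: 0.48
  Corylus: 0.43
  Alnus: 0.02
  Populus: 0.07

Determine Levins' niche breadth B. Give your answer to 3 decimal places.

Σpᵢ² = 0.48² + 0.43² + 0.02² + 0.07² = 0.2304 + 0.1849 + 0.0004 + 0.0049 = 0.4206
B = 1 / 0.4206 = 2.37756

2.378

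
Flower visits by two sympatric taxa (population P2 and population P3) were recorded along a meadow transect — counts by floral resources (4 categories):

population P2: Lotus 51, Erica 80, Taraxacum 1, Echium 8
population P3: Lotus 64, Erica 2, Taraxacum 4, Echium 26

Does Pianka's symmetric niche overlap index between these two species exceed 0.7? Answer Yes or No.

No

Proportions for population P2 (n=140): 51/140=0.3643, 80/140=0.5714, 1/140=0.0071, 8/140=0.0571
Proportions for population P3 (n=96): 64/96=0.6667, 2/96=0.0208, 4/96=0.0417, 26/96=0.2708
Σ p₁ᵢp₂ᵢ = 0.242879 + 0.011885 + 0.000296 + 0.015463 = 0.270523
Σp_1ᵢ² = 0.3643² + 0.5714² + 0.0071² + 0.0571² = 0.132714 + 0.326498 + 0.000050 + 0.003260 = 0.462522
Σp_2ᵢ² = 0.6667² + 0.0208² + 0.0417² + 0.2708² = 0.444489 + 0.000433 + 0.001739 + 0.073333 = 0.519994
O = 0.270523 / √(0.462522 × 0.519994) = 0.270523 / 0.4904168 = 0.5516
O = 0.5516 < 0.7 → No.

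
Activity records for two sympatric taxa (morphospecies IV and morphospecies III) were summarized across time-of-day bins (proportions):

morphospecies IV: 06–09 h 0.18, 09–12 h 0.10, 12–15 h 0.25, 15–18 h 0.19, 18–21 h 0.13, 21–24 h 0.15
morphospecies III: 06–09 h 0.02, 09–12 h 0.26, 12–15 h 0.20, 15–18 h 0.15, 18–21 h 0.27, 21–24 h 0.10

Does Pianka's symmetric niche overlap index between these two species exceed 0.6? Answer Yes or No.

Yes

Σ p₁ᵢp₂ᵢ = 0.0036 + 0.0260 + 0.0500 + 0.0285 + 0.0351 + 0.0150 = 0.1582
Σp_1ᵢ² = 0.18² + 0.10² + 0.25² + 0.19² + 0.13² + 0.15² = 0.0324 + 0.0100 + 0.0625 + 0.0361 + 0.0169 + 0.0225 = 0.1804
Σp_2ᵢ² = 0.02² + 0.26² + 0.20² + 0.15² + 0.27² + 0.10² = 0.0004 + 0.0676 + 0.0400 + 0.0225 + 0.0729 + 0.0100 = 0.2134
O = 0.1582 / √(0.1804 × 0.2134) = 0.1582 / 0.19621 = 0.8063
O = 0.8063 > 0.6 → Yes.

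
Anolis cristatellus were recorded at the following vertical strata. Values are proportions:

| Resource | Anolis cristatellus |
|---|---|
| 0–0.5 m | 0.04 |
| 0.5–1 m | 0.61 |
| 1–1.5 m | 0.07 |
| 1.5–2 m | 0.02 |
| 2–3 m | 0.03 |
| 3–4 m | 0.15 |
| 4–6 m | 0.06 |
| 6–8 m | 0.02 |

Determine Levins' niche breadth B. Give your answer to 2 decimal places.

2.46

Σpᵢ² = 0.04² + 0.61² + 0.07² + 0.02² + 0.03² + 0.15² + 0.06² + 0.02² = 0.0016 + 0.3721 + 0.0049 + 0.0004 + 0.0009 + 0.0225 + 0.0036 + 0.0004 = 0.4064
B = 1 / 0.4064 = 2.4606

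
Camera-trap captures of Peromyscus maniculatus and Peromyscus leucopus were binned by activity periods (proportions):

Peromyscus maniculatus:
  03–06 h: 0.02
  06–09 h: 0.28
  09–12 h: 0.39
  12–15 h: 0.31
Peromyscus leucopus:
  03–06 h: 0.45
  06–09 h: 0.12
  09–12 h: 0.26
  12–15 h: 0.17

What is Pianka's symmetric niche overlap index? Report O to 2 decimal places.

0.61

Σ p₁ᵢp₂ᵢ = 0.0090 + 0.0336 + 0.1014 + 0.0527 = 0.1967
Σp_1ᵢ² = 0.02² + 0.28² + 0.39² + 0.31² = 0.0004 + 0.0784 + 0.1521 + 0.0961 = 0.3270
Σp_2ᵢ² = 0.45² + 0.12² + 0.26² + 0.17² = 0.2025 + 0.0144 + 0.0676 + 0.0289 = 0.3134
O = 0.1967 / √(0.3270 × 0.3134) = 0.1967 / 0.32013 = 0.6144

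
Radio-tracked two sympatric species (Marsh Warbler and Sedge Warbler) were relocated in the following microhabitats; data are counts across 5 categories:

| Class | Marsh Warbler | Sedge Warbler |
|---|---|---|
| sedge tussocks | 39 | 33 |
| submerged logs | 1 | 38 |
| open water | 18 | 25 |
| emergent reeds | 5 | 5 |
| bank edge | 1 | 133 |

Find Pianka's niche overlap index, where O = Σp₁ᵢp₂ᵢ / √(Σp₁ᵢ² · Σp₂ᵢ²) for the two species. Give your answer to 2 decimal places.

Proportions for Marsh Warbler (n=64): 39/64=0.6094, 1/64=0.0156, 18/64=0.2813, 5/64=0.0781, 1/64=0.0156
Proportions for Sedge Warbler (n=234): 33/234=0.1410, 38/234=0.1624, 25/234=0.1068, 5/234=0.0214, 133/234=0.5684
Σ p₁ᵢp₂ᵢ = 0.085925 + 0.002533 + 0.030043 + 0.001671 + 0.008867 = 0.129039
Σp_1ᵢ² = 0.6094² + 0.0156² + 0.2813² + 0.0781² + 0.0156² = 0.371368 + 0.000243 + 0.079130 + 0.006100 + 0.000243 = 0.457084
Σp_2ᵢ² = 0.1410² + 0.1624² + 0.1068² + 0.0214² + 0.5684² = 0.019881 + 0.026374 + 0.011406 + 0.000458 + 0.323079 = 0.381198
O = 0.129039 / √(0.457084 × 0.381198) = 0.129039 / 0.4174201 = 0.3091

0.31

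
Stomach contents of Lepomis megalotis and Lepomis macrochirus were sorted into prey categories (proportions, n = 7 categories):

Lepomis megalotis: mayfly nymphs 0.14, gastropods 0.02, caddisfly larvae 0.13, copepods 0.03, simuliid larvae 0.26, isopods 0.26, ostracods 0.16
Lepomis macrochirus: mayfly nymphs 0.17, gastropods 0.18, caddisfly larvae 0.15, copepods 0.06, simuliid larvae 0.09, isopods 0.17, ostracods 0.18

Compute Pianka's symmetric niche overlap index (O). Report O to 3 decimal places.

0.822

Σ p₁ᵢp₂ᵢ = 0.0238 + 0.0036 + 0.0195 + 0.0018 + 0.0234 + 0.0442 + 0.0288 = 0.1451
Σp_1ᵢ² = 0.14² + 0.02² + 0.13² + 0.03² + 0.26² + 0.26² + 0.16² = 0.0196 + 0.0004 + 0.0169 + 0.0009 + 0.0676 + 0.0676 + 0.0256 = 0.1986
Σp_2ᵢ² = 0.17² + 0.18² + 0.15² + 0.06² + 0.09² + 0.17² + 0.18² = 0.0289 + 0.0324 + 0.0225 + 0.0036 + 0.0081 + 0.0289 + 0.0324 = 0.1568
O = 0.1451 / √(0.1986 × 0.1568) = 0.1451 / 0.176467 = 0.82225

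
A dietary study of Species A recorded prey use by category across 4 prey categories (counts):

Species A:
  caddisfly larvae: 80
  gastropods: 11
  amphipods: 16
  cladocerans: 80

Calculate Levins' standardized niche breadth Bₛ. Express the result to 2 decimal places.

0.55

Proportions for Species A (n=187): 80/187=0.4278, 11/187=0.0588, 16/187=0.0856, 80/187=0.4278
Σpᵢ² = 0.4278² + 0.0588² + 0.0856² + 0.4278² = 0.183013 + 0.003457 + 0.007327 + 0.183013 = 0.376810
B = 1 / 0.376810 = 2.6539
Bₛ = (B − 1)/(n − 1) = (2.6539 − 1)/(4 − 1) = 1.6539/3 = 0.5513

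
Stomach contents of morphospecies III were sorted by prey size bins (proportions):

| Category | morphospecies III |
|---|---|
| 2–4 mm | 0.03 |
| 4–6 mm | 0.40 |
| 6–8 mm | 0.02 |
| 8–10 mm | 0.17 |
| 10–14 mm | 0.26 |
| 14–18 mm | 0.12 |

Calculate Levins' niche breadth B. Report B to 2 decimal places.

Σpᵢ² = 0.03² + 0.40² + 0.02² + 0.17² + 0.26² + 0.12² = 0.0009 + 0.1600 + 0.0004 + 0.0289 + 0.0676 + 0.0144 = 0.2722
B = 1 / 0.2722 = 3.6738

3.67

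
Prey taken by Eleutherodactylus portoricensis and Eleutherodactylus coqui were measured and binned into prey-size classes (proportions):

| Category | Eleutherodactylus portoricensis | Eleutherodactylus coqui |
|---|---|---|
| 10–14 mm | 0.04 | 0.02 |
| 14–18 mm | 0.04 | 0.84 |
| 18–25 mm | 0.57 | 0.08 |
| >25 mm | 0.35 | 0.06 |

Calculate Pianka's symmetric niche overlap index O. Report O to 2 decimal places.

0.18

Σ p₁ᵢp₂ᵢ = 0.0008 + 0.0336 + 0.0456 + 0.0210 = 0.1010
Σp_1ᵢ² = 0.04² + 0.04² + 0.57² + 0.35² = 0.0016 + 0.0016 + 0.3249 + 0.1225 = 0.4506
Σp_2ᵢ² = 0.02² + 0.84² + 0.08² + 0.06² = 0.0004 + 0.7056 + 0.0064 + 0.0036 = 0.7160
O = 0.1010 / √(0.4506 × 0.7160) = 0.1010 / 0.56800 = 0.1778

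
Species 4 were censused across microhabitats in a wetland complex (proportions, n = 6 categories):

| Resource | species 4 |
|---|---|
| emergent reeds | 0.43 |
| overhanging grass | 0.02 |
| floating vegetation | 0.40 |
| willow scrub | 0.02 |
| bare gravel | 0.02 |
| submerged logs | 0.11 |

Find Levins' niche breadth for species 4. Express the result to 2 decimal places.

2.79

Σpᵢ² = 0.43² + 0.02² + 0.40² + 0.02² + 0.02² + 0.11² = 0.1849 + 0.0004 + 0.1600 + 0.0004 + 0.0004 + 0.0121 = 0.3582
B = 1 / 0.3582 = 2.7917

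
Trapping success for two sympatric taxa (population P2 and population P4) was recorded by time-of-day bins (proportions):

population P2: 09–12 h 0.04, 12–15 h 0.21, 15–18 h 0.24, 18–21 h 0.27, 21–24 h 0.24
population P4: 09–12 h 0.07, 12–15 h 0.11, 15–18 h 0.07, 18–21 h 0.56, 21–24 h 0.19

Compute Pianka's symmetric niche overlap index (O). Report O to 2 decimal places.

Σ p₁ᵢp₂ᵢ = 0.0028 + 0.0231 + 0.0168 + 0.1512 + 0.0456 = 0.2395
Σp_1ᵢ² = 0.04² + 0.21² + 0.24² + 0.27² + 0.24² = 0.0016 + 0.0441 + 0.0576 + 0.0729 + 0.0576 = 0.2338
Σp_2ᵢ² = 0.07² + 0.11² + 0.07² + 0.56² + 0.19² = 0.0049 + 0.0121 + 0.0049 + 0.3136 + 0.0361 = 0.3716
O = 0.2395 / √(0.2338 × 0.3716) = 0.2395 / 0.29475 = 0.8126

0.81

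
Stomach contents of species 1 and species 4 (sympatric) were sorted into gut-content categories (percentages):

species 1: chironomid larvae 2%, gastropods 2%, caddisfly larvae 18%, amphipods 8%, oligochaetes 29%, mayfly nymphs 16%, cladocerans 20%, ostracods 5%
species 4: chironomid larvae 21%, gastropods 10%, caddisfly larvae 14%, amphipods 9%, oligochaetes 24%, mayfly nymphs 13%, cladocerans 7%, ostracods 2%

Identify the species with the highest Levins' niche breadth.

Convert percentages to proportions (divide by 100).
Σp_1ᵢ² = 0.02² + 0.02² + 0.18² + 0.08² + 0.29² + 0.16² + 0.20² + 0.05² = 0.0004 + 0.0004 + 0.0324 + 0.0064 + 0.0841 + 0.0256 + 0.0400 + 0.0025 = 0.1918
B_1 = 1 / 0.1918 = 5.2138
Σp_4ᵢ² = 0.21² + 0.10² + 0.14² + 0.09² + 0.24² + 0.13² + 0.07² + 0.02² = 0.0441 + 0.0100 + 0.0196 + 0.0081 + 0.0576 + 0.0169 + 0.0049 + 0.0004 = 0.1616
B_4 = 1 / 0.1616 = 6.1881
Highest B → broadest niche (most generalist): species 4 (B = 6.19).

species 4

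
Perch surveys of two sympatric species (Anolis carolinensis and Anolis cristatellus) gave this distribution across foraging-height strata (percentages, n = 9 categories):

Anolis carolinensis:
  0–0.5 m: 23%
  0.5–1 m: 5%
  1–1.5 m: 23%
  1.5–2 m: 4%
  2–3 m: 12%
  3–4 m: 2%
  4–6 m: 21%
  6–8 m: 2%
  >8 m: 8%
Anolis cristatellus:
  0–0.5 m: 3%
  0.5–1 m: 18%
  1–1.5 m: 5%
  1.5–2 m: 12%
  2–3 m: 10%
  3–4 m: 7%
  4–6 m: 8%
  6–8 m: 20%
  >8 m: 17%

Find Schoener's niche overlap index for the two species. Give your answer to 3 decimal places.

Convert percentages to proportions (divide by 100).
Σ|p₁ᵢ − p₂ᵢ| = 0.20 + 0.13 + 0.18 + 0.08 + 0.02 + 0.05 + 0.13 + 0.18 + 0.09 = 1.06
D = 1 − ½ × 1.06 = 1 − 0.530 = 0.47000

0.470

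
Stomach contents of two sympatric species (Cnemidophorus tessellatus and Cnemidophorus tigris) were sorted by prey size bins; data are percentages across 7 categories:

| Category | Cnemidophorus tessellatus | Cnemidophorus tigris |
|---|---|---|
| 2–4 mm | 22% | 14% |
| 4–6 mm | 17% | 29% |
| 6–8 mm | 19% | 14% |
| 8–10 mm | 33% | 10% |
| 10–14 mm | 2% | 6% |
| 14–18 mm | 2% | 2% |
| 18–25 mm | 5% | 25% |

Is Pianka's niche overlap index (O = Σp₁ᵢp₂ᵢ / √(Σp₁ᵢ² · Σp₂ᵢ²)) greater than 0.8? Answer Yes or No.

Convert percentages to proportions (divide by 100).
Σ p₁ᵢp₂ᵢ = 0.0308 + 0.0493 + 0.0266 + 0.0330 + 0.0012 + 0.0004 + 0.0125 = 0.1538
Σp_1ᵢ² = 0.22² + 0.17² + 0.19² + 0.33² + 0.02² + 0.02² + 0.05² = 0.0484 + 0.0289 + 0.0361 + 0.1089 + 0.0004 + 0.0004 + 0.0025 = 0.2256
Σp_2ᵢ² = 0.14² + 0.29² + 0.14² + 0.10² + 0.06² + 0.02² + 0.25² = 0.0196 + 0.0841 + 0.0196 + 0.0100 + 0.0036 + 0.0004 + 0.0625 = 0.1998
O = 0.1538 / √(0.2256 × 0.1998) = 0.1538 / 0.21231 = 0.7244
O = 0.7244 < 0.8 → No.

No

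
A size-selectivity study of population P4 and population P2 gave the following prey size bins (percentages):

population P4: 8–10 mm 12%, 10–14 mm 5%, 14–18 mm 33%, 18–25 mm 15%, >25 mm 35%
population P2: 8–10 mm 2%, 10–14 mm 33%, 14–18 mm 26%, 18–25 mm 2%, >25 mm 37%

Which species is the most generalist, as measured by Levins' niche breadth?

population P4

Convert percentages to proportions (divide by 100).
Σp_P4ᵢ² = 0.12² + 0.05² + 0.33² + 0.15² + 0.35² = 0.0144 + 0.0025 + 0.1089 + 0.0225 + 0.1225 = 0.2708
B_P4 = 1 / 0.2708 = 3.6928
Σp_P2ᵢ² = 0.02² + 0.33² + 0.26² + 0.02² + 0.37² = 0.0004 + 0.1089 + 0.0676 + 0.0004 + 0.1369 = 0.3142
B_P2 = 1 / 0.3142 = 3.1827
Highest B → broadest niche (most generalist): population P4 (B = 3.69).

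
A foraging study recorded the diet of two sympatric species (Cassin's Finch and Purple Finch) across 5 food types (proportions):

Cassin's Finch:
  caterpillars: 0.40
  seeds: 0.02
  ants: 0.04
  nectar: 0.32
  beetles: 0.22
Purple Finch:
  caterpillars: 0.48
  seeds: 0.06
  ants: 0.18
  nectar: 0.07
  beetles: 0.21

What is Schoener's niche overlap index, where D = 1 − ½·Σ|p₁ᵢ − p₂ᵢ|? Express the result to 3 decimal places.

0.740

Σ|p₁ᵢ − p₂ᵢ| = 0.08 + 0.04 + 0.14 + 0.25 + 0.01 = 0.52
D = 1 − ½ × 0.52 = 1 − 0.260 = 0.74000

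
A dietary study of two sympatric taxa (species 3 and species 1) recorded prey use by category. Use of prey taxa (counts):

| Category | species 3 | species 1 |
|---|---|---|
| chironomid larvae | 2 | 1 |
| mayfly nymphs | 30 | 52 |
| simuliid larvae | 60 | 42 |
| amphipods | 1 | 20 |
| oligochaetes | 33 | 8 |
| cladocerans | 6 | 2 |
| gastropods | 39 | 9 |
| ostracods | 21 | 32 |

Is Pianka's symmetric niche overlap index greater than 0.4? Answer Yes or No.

Yes

Proportions for species 3 (n=192): 2/192=0.0104, 30/192=0.1563, 60/192=0.3125, 1/192=0.0052, 33/192=0.1719, 6/192=0.0313, 39/192=0.2031, 21/192=0.1094
Proportions for species 1 (n=166): 1/166=0.0060, 52/166=0.3133, 42/166=0.2530, 20/166=0.1205, 8/166=0.0482, 2/166=0.0120, 9/166=0.0542, 32/166=0.1928
Σ p₁ᵢp₂ᵢ = 0.000062 + 0.048969 + 0.079063 + 0.000627 + 0.008286 + 0.000376 + 0.011008 + 0.021092 = 0.169483
Σp_1ᵢ² = 0.0104² + 0.1563² + 0.3125² + 0.0052² + 0.1719² + 0.0313² + 0.2031² + 0.1094² = 0.000108 + 0.024430 + 0.097656 + 0.000027 + 0.029550 + 0.000980 + 0.041250 + 0.011968 = 0.205969
Σp_2ᵢ² = 0.0060² + 0.3133² + 0.2530² + 0.1205² + 0.0482² + 0.0120² + 0.0542² + 0.1928² = 0.000036 + 0.098157 + 0.064009 + 0.014520 + 0.002323 + 0.000144 + 0.002938 + 0.037172 = 0.219299
O = 0.169483 / √(0.205969 × 0.219299) = 0.169483 / 0.2125295 = 0.7975
O = 0.7975 > 0.4 → Yes.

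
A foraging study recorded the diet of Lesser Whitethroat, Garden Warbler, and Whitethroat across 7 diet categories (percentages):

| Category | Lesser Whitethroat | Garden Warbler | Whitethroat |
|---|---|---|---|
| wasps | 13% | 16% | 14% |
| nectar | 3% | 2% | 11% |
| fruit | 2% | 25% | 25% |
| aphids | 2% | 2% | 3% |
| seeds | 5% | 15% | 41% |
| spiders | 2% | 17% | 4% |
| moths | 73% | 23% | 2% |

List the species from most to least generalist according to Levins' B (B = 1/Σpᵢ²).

Convert percentages to proportions (divide by 100).
Σp_Lessᵢ² = 0.13² + 0.03² + 0.02² + 0.02² + 0.05² + 0.02² + 0.73² = 0.0169 + 0.0009 + 0.0004 + 0.0004 + 0.0025 + 0.0004 + 0.5329 = 0.5544
B_Less = 1 / 0.5544 = 1.8038
Σp_Gardᵢ² = 0.16² + 0.02² + 0.25² + 0.02² + 0.15² + 0.17² + 0.23² = 0.0256 + 0.0004 + 0.0625 + 0.0004 + 0.0225 + 0.0289 + 0.0529 = 0.1932
B_Gard = 1 / 0.1932 = 5.1760
Σp_Whitᵢ² = 0.14² + 0.11² + 0.25² + 0.03² + 0.41² + 0.04² + 0.02² = 0.0196 + 0.0121 + 0.0625 + 0.0009 + 0.1681 + 0.0016 + 0.0004 = 0.2652
B_Whit = 1 / 0.2652 = 3.7707
Ranking by B (broadest → narrowest): Garden Warbler (5.18) > Whitethroat (3.77) > Lesser Whitethroat (1.80)

Garden Warbler > Whitethroat > Lesser Whitethroat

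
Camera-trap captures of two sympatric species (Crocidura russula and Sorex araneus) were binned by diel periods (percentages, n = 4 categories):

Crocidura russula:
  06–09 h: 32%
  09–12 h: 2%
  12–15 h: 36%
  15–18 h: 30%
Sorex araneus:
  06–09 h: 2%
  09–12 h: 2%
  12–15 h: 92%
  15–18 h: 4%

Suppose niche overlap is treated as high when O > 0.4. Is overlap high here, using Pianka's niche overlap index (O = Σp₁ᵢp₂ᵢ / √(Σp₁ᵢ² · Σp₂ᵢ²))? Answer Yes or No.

Yes

Convert percentages to proportions (divide by 100).
Σ p₁ᵢp₂ᵢ = 0.0064 + 0.0004 + 0.3312 + 0.0120 = 0.3500
Σp_1ᵢ² = 0.32² + 0.02² + 0.36² + 0.30² = 0.1024 + 0.0004 + 0.1296 + 0.0900 = 0.3224
Σp_2ᵢ² = 0.02² + 0.02² + 0.92² + 0.04² = 0.0004 + 0.0004 + 0.8464 + 0.0016 = 0.8488
O = 0.3500 / √(0.3224 × 0.8488) = 0.3500 / 0.52312 = 0.6691
O = 0.6691 > 0.4 → Yes.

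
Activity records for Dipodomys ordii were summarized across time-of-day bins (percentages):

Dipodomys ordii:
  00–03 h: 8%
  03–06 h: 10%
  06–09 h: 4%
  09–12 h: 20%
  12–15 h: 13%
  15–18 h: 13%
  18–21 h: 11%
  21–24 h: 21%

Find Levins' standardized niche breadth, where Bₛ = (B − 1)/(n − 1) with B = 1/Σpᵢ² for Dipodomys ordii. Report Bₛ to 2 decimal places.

0.82

Convert percentages to proportions (divide by 100).
Σpᵢ² = 0.08² + 0.10² + 0.04² + 0.20² + 0.13² + 0.13² + 0.11² + 0.21² = 0.0064 + 0.0100 + 0.0016 + 0.0400 + 0.0169 + 0.0169 + 0.0121 + 0.0441 = 0.1480
B = 1 / 0.1480 = 6.7568
Bₛ = (B − 1)/(n − 1) = (6.7568 − 1)/(8 − 1) = 5.7568/7 = 0.8224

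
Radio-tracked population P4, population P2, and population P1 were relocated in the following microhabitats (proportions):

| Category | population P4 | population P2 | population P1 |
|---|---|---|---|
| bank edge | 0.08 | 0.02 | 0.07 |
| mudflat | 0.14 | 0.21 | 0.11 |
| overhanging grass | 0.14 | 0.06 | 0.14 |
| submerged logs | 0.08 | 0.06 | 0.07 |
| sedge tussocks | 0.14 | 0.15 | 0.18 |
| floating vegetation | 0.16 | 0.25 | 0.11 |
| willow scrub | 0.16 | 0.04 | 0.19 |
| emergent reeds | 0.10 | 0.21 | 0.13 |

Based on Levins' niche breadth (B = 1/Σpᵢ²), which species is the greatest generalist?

Σp_P4ᵢ² = 0.08² + 0.14² + 0.14² + 0.08² + 0.14² + 0.16² + 0.16² + 0.10² = 0.0064 + 0.0196 + 0.0196 + 0.0064 + 0.0196 + 0.0256 + 0.0256 + 0.0100 = 0.1328
B_P4 = 1 / 0.1328 = 7.5301
Σp_P2ᵢ² = 0.02² + 0.21² + 0.06² + 0.06² + 0.15² + 0.25² + 0.04² + 0.21² = 0.0004 + 0.0441 + 0.0036 + 0.0036 + 0.0225 + 0.0625 + 0.0016 + 0.0441 = 0.1824
B_P2 = 1 / 0.1824 = 5.4825
Σp_P1ᵢ² = 0.07² + 0.11² + 0.14² + 0.07² + 0.18² + 0.11² + 0.19² + 0.13² = 0.0049 + 0.0121 + 0.0196 + 0.0049 + 0.0324 + 0.0121 + 0.0361 + 0.0169 = 0.1390
B_P1 = 1 / 0.1390 = 7.1942
Highest B → broadest niche (most generalist): population P4 (B = 7.53).

population P4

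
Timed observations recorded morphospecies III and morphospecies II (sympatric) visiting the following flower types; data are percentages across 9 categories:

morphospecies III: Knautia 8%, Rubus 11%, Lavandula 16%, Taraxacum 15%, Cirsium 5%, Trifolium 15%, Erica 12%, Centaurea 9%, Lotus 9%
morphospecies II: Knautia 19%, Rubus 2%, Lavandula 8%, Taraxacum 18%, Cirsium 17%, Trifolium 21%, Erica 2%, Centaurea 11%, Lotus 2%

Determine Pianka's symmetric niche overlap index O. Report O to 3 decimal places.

0.793

Convert percentages to proportions (divide by 100).
Σ p₁ᵢp₂ᵢ = 0.0152 + 0.0022 + 0.0128 + 0.0270 + 0.0085 + 0.0315 + 0.0024 + 0.0099 + 0.0018 = 0.1113
Σp_1ᵢ² = 0.08² + 0.11² + 0.16² + 0.15² + 0.05² + 0.15² + 0.12² + 0.09² + 0.09² = 0.0064 + 0.0121 + 0.0256 + 0.0225 + 0.0025 + 0.0225 + 0.0144 + 0.0081 + 0.0081 = 0.1222
Σp_2ᵢ² = 0.19² + 0.02² + 0.08² + 0.18² + 0.17² + 0.21² + 0.02² + 0.11² + 0.02² = 0.0361 + 0.0004 + 0.0064 + 0.0324 + 0.0289 + 0.0441 + 0.0004 + 0.0121 + 0.0004 = 0.1612
O = 0.1113 / √(0.1222 × 0.1612) = 0.1113 / 0.140352 = 0.79301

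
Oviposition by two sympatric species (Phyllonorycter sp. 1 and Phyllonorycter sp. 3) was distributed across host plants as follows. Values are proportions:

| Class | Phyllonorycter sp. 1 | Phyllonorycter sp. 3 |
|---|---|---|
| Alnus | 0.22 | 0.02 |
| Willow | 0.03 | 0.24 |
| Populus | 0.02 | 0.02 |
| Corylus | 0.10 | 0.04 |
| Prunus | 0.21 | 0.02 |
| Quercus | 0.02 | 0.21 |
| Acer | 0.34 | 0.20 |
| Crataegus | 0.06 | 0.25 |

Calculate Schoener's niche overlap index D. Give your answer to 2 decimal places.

Σ|p₁ᵢ − p₂ᵢ| = 0.20 + 0.21 + 0.00 + 0.06 + 0.19 + 0.19 + 0.14 + 0.19 = 1.18
D = 1 − ½ × 1.18 = 1 − 0.590 = 0.4100

0.41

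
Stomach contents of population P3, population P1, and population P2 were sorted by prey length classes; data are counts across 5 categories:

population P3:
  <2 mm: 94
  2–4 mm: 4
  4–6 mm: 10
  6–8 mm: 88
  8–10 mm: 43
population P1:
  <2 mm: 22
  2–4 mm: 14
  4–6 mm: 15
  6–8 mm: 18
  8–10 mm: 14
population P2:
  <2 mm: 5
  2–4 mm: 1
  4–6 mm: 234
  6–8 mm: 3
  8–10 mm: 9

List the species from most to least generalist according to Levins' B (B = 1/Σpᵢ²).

population P1 > population P3 > population P2

Proportions for population P3 (n=239): 94/239=0.3933, 4/239=0.0167, 10/239=0.0418, 88/239=0.3682, 43/239=0.1799
Proportions for population P1 (n=83): 22/83=0.2651, 14/83=0.1687, 15/83=0.1807, 18/83=0.2169, 14/83=0.1687
Proportions for population P2 (n=252): 5/252=0.0198, 1/252=0.0040, 234/252=0.9286, 3/252=0.0119, 9/252=0.0357
Σp_P3ᵢ² = 0.3933² + 0.0167² + 0.0418² + 0.3682² + 0.1799² = 0.154685 + 0.000279 + 0.001747 + 0.135571 + 0.032364 = 0.324646
B_P3 = 1 / 0.324646 = 3.0803
Σp_P1ᵢ² = 0.2651² + 0.1687² + 0.1807² + 0.2169² + 0.1687² = 0.070278 + 0.028460 + 0.032652 + 0.047046 + 0.028460 = 0.206896
B_P1 = 1 / 0.206896 = 4.8333
Σp_P2ᵢ² = 0.0198² + 0.0040² + 0.9286² + 0.0119² + 0.0357² = 0.000392 + 0.000016 + 0.862298 + 0.000142 + 0.001274 = 0.864122
B_P2 = 1 / 0.864122 = 1.1572
Ranking by B (broadest → narrowest): population P1 (4.83) > population P3 (3.08) > population P2 (1.16)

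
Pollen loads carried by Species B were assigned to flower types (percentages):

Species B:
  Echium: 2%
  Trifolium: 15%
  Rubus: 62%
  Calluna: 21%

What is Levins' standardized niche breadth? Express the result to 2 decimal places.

0.41

Convert percentages to proportions (divide by 100).
Σpᵢ² = 0.02² + 0.15² + 0.62² + 0.21² = 0.0004 + 0.0225 + 0.3844 + 0.0441 = 0.4514
B = 1 / 0.4514 = 2.2153
Bₛ = (B − 1)/(n − 1) = (2.2153 − 1)/(4 − 1) = 1.2153/3 = 0.4051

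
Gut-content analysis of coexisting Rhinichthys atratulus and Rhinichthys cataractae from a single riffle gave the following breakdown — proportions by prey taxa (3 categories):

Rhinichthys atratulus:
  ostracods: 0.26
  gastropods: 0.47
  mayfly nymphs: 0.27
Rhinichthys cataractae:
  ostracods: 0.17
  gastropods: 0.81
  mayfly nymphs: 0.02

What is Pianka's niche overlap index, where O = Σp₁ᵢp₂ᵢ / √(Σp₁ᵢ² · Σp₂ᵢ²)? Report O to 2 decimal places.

Σ p₁ᵢp₂ᵢ = 0.0442 + 0.3807 + 0.0054 = 0.4303
Σp_1ᵢ² = 0.26² + 0.47² + 0.27² = 0.0676 + 0.2209 + 0.0729 = 0.3614
Σp_2ᵢ² = 0.17² + 0.81² + 0.02² = 0.0289 + 0.6561 + 0.0004 = 0.6854
O = 0.4303 / √(0.3614 × 0.6854) = 0.4303 / 0.49770 = 0.8646

0.86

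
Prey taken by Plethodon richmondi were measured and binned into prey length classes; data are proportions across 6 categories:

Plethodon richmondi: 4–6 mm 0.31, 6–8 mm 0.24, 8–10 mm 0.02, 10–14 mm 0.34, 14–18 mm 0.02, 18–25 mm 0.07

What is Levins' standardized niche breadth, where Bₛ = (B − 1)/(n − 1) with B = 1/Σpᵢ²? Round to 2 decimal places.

Σpᵢ² = 0.31² + 0.24² + 0.02² + 0.34² + 0.02² + 0.07² = 0.0961 + 0.0576 + 0.0004 + 0.1156 + 0.0004 + 0.0049 = 0.2750
B = 1 / 0.2750 = 3.6364
Bₛ = (B − 1)/(n − 1) = (3.6364 − 1)/(6 − 1) = 2.6364/5 = 0.5273

0.53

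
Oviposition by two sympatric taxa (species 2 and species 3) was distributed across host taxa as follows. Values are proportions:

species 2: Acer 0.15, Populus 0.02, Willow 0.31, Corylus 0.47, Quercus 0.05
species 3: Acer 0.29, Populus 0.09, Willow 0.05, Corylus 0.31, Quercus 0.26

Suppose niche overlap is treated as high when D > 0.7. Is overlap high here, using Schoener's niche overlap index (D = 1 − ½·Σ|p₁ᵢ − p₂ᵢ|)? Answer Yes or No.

No

Σ|p₁ᵢ − p₂ᵢ| = 0.14 + 0.07 + 0.26 + 0.16 + 0.21 = 0.84
D = 1 − ½ × 0.84 = 1 − 0.420 = 0.5800
D = 0.5800 < 0.7 → No.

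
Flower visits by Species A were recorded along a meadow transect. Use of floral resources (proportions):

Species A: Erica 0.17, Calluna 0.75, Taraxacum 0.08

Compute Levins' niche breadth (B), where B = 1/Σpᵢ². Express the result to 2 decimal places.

1.67

Σpᵢ² = 0.17² + 0.75² + 0.08² = 0.0289 + 0.5625 + 0.0064 = 0.5978
B = 1 / 0.5978 = 1.6728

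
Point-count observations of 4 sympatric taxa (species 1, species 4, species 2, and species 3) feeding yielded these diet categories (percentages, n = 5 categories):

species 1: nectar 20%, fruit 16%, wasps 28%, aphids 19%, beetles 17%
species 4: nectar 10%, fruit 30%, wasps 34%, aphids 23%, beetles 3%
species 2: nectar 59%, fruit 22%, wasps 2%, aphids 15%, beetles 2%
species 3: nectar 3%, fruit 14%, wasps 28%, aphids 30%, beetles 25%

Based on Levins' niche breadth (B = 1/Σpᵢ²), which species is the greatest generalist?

Convert percentages to proportions (divide by 100).
Σp_1ᵢ² = 0.20² + 0.16² + 0.28² + 0.19² + 0.17² = 0.0400 + 0.0256 + 0.0784 + 0.0361 + 0.0289 = 0.2090
B_1 = 1 / 0.2090 = 4.7847
Σp_4ᵢ² = 0.10² + 0.30² + 0.34² + 0.23² + 0.03² = 0.0100 + 0.0900 + 0.1156 + 0.0529 + 0.0009 = 0.2694
B_4 = 1 / 0.2694 = 3.7120
Σp_2ᵢ² = 0.59² + 0.22² + 0.02² + 0.15² + 0.02² = 0.3481 + 0.0484 + 0.0004 + 0.0225 + 0.0004 = 0.4198
B_2 = 1 / 0.4198 = 2.3821
Σp_3ᵢ² = 0.03² + 0.14² + 0.28² + 0.30² + 0.25² = 0.0009 + 0.0196 + 0.0784 + 0.0900 + 0.0625 = 0.2514
B_3 = 1 / 0.2514 = 3.9777
Highest B → broadest niche (most generalist): species 1 (B = 4.78).

species 1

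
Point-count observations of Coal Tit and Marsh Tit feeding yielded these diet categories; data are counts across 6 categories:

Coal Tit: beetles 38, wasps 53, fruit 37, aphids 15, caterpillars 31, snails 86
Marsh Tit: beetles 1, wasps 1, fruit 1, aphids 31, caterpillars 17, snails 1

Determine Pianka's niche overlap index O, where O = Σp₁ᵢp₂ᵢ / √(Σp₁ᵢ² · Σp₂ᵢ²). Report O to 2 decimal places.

0.29

Proportions for Coal Tit (n=260): 38/260=0.1462, 53/260=0.2038, 37/260=0.1423, 15/260=0.0577, 31/260=0.1192, 86/260=0.3308
Proportions for Marsh Tit (n=52): 1/52=0.0192, 1/52=0.0192, 1/52=0.0192, 31/52=0.5962, 17/52=0.3269, 1/52=0.0192
Σ p₁ᵢp₂ᵢ = 0.002807 + 0.003913 + 0.002732 + 0.034401 + 0.038966 + 0.006351 = 0.089170
Σp_1ᵢ² = 0.1462² + 0.2038² + 0.1423² + 0.0577² + 0.1192² + 0.3308² = 0.021374 + 0.041534 + 0.020249 + 0.003329 + 0.014209 + 0.109429 = 0.210124
Σp_2ᵢ² = 0.0192² + 0.0192² + 0.0192² + 0.5962² + 0.3269² + 0.0192² = 0.000369 + 0.000369 + 0.000369 + 0.355454 + 0.106864 + 0.000369 = 0.463794
O = 0.089170 / √(0.210124 × 0.463794) = 0.089170 / 0.3121766 = 0.2856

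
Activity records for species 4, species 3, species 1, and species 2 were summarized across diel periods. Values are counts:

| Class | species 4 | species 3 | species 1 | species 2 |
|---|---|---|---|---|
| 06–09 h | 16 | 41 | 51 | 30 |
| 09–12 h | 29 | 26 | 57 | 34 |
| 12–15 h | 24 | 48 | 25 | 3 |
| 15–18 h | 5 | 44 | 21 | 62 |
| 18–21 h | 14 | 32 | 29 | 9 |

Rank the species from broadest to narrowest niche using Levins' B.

Proportions for species 4 (n=88): 16/88=0.1818, 29/88=0.3295, 24/88=0.2727, 5/88=0.0568, 14/88=0.1591
Proportions for species 3 (n=191): 41/191=0.2147, 26/191=0.1361, 48/191=0.2513, 44/191=0.2304, 32/191=0.1675
Proportions for species 1 (n=183): 51/183=0.2787, 57/183=0.3115, 25/183=0.1366, 21/183=0.1148, 29/183=0.1585
Proportions for species 2 (n=138): 30/138=0.2174, 34/138=0.2464, 3/138=0.0217, 62/138=0.4493, 9/138=0.0652
Σp_4ᵢ² = 0.1818² + 0.3295² + 0.2727² + 0.0568² + 0.1591² = 0.033051 + 0.108570 + 0.074365 + 0.003226 + 0.025313 = 0.244525
B_4 = 1 / 0.244525 = 4.0896
Σp_3ᵢ² = 0.2147² + 0.1361² + 0.2513² + 0.2304² + 0.1675² = 0.046096 + 0.018523 + 0.063152 + 0.053084 + 0.028056 = 0.208911
B_3 = 1 / 0.208911 = 4.7867
Σp_1ᵢ² = 0.2787² + 0.3115² + 0.1366² + 0.1148² + 0.1585² = 0.077674 + 0.097032 + 0.018660 + 0.013179 + 0.025122 = 0.231667
B_1 = 1 / 0.231667 = 4.3165
Σp_2ᵢ² = 0.2174² + 0.2464² + 0.0217² + 0.4493² + 0.0652² = 0.047263 + 0.060713 + 0.000471 + 0.201870 + 0.004251 = 0.314568
B_2 = 1 / 0.314568 = 3.1790
Ranking by B (broadest → narrowest): species 3 (4.79) > species 1 (4.32) > species 4 (4.09) > species 2 (3.18)

species 3 > species 1 > species 4 > species 2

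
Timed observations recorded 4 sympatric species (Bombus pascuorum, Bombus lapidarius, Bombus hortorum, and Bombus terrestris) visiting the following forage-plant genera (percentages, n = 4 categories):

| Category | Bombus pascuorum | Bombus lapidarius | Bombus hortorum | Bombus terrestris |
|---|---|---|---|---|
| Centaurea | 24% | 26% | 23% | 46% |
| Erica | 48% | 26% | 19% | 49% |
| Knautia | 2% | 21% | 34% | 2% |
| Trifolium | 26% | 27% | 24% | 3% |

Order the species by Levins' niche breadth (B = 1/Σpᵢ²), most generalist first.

Bombus lapidarius > Bombus hortorum > Bombus pascuorum > Bombus terrestris

Convert percentages to proportions (divide by 100).
Σp_pascᵢ² = 0.24² + 0.48² + 0.02² + 0.26² = 0.0576 + 0.2304 + 0.0004 + 0.0676 = 0.3560
B_pasc = 1 / 0.3560 = 2.8090
Σp_lapiᵢ² = 0.26² + 0.26² + 0.21² + 0.27² = 0.0676 + 0.0676 + 0.0441 + 0.0729 = 0.2522
B_lapi = 1 / 0.2522 = 3.9651
Σp_hortᵢ² = 0.23² + 0.19² + 0.34² + 0.24² = 0.0529 + 0.0361 + 0.1156 + 0.0576 = 0.2622
B_hort = 1 / 0.2622 = 3.8139
Σp_terrᵢ² = 0.46² + 0.49² + 0.02² + 0.03² = 0.2116 + 0.2401 + 0.0004 + 0.0009 = 0.4530
B_terr = 1 / 0.4530 = 2.2075
Ranking by B (broadest → narrowest): Bombus lapidarius (3.97) > Bombus hortorum (3.81) > Bombus pascuorum (2.81) > Bombus terrestris (2.21)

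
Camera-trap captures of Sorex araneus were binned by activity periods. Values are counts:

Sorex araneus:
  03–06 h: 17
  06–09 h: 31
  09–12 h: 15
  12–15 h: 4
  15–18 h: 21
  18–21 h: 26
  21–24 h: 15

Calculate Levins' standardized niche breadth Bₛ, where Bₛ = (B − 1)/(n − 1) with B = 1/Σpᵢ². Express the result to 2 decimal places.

0.81

Proportions for Sorex araneus (n=129): 17/129=0.1318, 31/129=0.2403, 15/129=0.1163, 4/129=0.0310, 21/129=0.1628, 26/129=0.2016, 15/129=0.1163
Σpᵢ² = 0.1318² + 0.2403² + 0.1163² + 0.0310² + 0.1628² + 0.2016² + 0.1163² = 0.017371 + 0.057744 + 0.013526 + 0.000961 + 0.026504 + 0.040643 + 0.013526 = 0.170275
B = 1 / 0.170275 = 5.8729
Bₛ = (B − 1)/(n − 1) = (5.8729 − 1)/(7 − 1) = 4.8729/6 = 0.8122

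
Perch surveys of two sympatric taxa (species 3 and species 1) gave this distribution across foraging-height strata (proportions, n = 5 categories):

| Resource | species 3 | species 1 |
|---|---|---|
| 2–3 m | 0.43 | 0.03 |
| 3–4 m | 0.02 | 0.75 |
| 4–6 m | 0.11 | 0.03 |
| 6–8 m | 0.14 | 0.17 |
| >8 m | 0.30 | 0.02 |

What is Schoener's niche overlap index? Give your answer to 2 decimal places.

0.24

Σ|p₁ᵢ − p₂ᵢ| = 0.40 + 0.73 + 0.08 + 0.03 + 0.28 = 1.52
D = 1 − ½ × 1.52 = 1 − 0.760 = 0.2400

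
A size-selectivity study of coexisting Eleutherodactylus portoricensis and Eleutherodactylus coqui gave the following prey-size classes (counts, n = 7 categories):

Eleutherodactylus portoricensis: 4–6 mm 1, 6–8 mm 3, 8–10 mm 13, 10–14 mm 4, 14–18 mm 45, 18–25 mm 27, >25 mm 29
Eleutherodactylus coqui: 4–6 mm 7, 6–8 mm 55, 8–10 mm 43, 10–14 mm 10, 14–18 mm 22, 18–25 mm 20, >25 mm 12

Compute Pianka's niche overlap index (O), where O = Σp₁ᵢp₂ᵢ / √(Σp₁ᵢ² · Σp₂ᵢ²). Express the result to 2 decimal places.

Proportions for Eleutherodactylus portoricensis (n=122): 1/122=0.0082, 3/122=0.0246, 13/122=0.1066, 4/122=0.0328, 45/122=0.3689, 27/122=0.2213, 29/122=0.2377
Proportions for Eleutherodactylus coqui (n=169): 7/169=0.0414, 55/169=0.3254, 43/169=0.2544, 10/169=0.0592, 22/169=0.1302, 20/169=0.1183, 12/169=0.0710
Σ p₁ᵢp₂ᵢ = 0.000339 + 0.008005 + 0.027119 + 0.001942 + 0.048031 + 0.026180 + 0.016877 = 0.128493
Σp_1ᵢ² = 0.0082² + 0.0246² + 0.1066² + 0.0328² + 0.3689² + 0.2213² + 0.2377² = 0.000067 + 0.000605 + 0.011364 + 0.001076 + 0.136087 + 0.048974 + 0.056501 = 0.254674
Σp_2ᵢ² = 0.0414² + 0.3254² + 0.2544² + 0.0592² + 0.1302² + 0.1183² + 0.0710² = 0.001714 + 0.105885 + 0.064719 + 0.003505 + 0.016952 + 0.013995 + 0.005041 = 0.211811
O = 0.128493 / √(0.254674 × 0.211811) = 0.128493 / 0.2322558 = 0.5532

0.55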